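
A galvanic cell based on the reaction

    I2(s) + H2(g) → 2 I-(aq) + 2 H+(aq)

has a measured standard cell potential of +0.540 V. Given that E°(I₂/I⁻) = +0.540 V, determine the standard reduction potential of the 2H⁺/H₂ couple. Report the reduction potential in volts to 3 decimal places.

In the reaction as written the I₂/I⁻ couple is reduced (cathode) and 2H⁺/H₂ is oxidized (anode), so E°cell = E°(I₂/I⁻) − E°(2H⁺/H₂).
E°(2H⁺/H₂) = E°(cathode) − E°cell = +0.540 − (+0.540) = +0.000 V.

+0.000 V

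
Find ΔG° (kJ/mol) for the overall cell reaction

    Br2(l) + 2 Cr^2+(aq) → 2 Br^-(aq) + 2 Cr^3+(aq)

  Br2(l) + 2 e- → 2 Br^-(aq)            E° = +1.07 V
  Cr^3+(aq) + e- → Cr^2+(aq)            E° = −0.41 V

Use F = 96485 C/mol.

−286 kJ/mol

In the reaction as written Br2(l) is reduced, so the Br₂/Br⁻ couple is the cathode and Cr³⁺/Cr²⁺ is the anode.
E°cell = +1.07 − (−0.41) = +1.48 V; balancing electrons gives n = 2.
ΔG° = −nFE°cell = −(2)(96485)(+1.48) J/mol = −286 kJ/mol.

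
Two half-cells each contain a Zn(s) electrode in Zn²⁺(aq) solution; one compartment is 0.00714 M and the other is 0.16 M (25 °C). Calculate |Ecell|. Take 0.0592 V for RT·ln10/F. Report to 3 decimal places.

For a concentration cell E°cell = 0, since both electrodes use the same couple.
The compartment with the higher Zn²⁺(aq) concentration (0.16 M) acts as the cathode; ions are reduced there and produced at the dilute (0.00714 M) anode.
With n = 2, Ecell = −(0.0592/2)·log([dilute]/[conc]) = −(0.0592/2)·log(0.00714/0.16) = +0.040 V.

0.040 V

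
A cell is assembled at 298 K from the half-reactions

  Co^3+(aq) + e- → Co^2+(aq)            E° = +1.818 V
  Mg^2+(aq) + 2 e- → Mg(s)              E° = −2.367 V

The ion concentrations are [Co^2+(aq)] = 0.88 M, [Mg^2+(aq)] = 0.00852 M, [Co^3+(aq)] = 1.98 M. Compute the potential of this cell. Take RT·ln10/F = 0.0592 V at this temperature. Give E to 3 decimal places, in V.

The Co³⁺/Co²⁺ couple has the more positive E°, so it is the cathode; Mg²⁺/Mg is the anode.
E°cell = E°cat − E°an = +1.818 − (−2.367) = +4.185 V; n = 2.
For the overall reaction 2 Co^3+(aq) + Mg(s) → 2 Co^2+(aq) + Mg^2+(aq), Q = ([Co^2+(aq)]^2·[Mg^2+(aq)]) / [Co^3+(aq)]^2 = 0.00168, giving log Q = −2.774.
By the Nernst equation, E = +4.185 − (0.0592/2)·(−2.774) = +4.267 V.

+4.267 V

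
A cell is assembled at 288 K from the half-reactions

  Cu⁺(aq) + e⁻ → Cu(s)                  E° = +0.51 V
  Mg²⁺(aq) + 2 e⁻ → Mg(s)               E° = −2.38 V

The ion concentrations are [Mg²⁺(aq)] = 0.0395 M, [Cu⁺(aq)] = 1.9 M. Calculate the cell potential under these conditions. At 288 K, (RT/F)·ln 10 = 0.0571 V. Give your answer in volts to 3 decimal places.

Since E°(Cu⁺/Cu) > E°(Mg²⁺/Mg), Cu⁺/Cu serves as the cathode.
E°cell = +0.51 − (−2.38) = +2.89 V, with n = 2 electrons transferred.
For the overall reaction 2 Cu⁺(aq) + Mg(s) → 2 Cu(s) + Mg²⁺(aq), Q = [Mg²⁺(aq)] / [Cu⁺(aq)]^2 = 0.0109, giving log Q = −1.961.
E = E° − (0.0571/n)·log Q = +2.89 − (0.0571/2)(−1.961) = +2.946 V.

+2.946 V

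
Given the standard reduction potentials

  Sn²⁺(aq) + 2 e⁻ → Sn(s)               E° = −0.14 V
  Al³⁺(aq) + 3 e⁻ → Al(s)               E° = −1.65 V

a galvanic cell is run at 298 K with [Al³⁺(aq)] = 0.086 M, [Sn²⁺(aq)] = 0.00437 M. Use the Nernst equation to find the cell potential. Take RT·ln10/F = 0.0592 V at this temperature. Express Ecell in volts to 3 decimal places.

Since E°(Sn²⁺/Sn) > E°(Al³⁺/Al), Sn²⁺/Sn serves as the cathode.
E°cell = −0.14 − (−1.65) = +1.51 V, with n = 6 electrons transferred.
The balanced reaction is 3 Sn²⁺(aq) + 2 Al(s) → 3 Sn(s) + 2 Al³⁺(aq), so Q = [Al³⁺(aq)]^2 / [Sn²⁺(aq)]^3 = 8.86×10^4 and log Q = 4.948.
Applying E = E° − (RT ln10/nF)·log Q gives +1.51 − (0.0592/6)(4.948) = +1.461 V.

+1.461 V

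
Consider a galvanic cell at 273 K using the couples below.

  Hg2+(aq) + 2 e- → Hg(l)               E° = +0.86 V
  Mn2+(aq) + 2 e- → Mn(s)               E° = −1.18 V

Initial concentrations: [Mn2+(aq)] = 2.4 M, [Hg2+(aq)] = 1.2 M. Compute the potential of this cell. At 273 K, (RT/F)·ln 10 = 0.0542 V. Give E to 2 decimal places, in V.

The Hg²⁺/Hg couple has the more positive E°, so it is the cathode; Mn²⁺/Mn is the anode.
E°cell = +0.86 − (−1.18) = +2.04 V, with n = 2 electrons transferred.
Balancing gives Hg2+(aq) + Mn(s) → Hg(l) + Mn2+(aq); hence Q = [Mn2+(aq)] / [Hg2+(aq)] = 2 (log Q = 0.301).
E = E° − (0.0542/n)·log Q = +2.04 − (0.0542/2)(0.301) = +2.03 V.

+2.03 V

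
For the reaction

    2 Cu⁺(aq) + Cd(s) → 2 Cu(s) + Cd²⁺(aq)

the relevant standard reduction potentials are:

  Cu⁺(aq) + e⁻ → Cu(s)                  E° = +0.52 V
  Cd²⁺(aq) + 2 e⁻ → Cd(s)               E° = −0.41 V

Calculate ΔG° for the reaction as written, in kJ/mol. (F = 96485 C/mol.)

−179 kJ/mol

In the reaction as written Cu⁺(aq) is reduced, so the Cu⁺/Cu couple is the cathode and Cd²⁺/Cd is the anode.
E°cell = +0.52 − (−0.41) = +0.93 V; balancing electrons gives n = 2.
ΔG° = −nFE°cell = −(2)(96485)(+0.93) J/mol = −179 kJ/mol.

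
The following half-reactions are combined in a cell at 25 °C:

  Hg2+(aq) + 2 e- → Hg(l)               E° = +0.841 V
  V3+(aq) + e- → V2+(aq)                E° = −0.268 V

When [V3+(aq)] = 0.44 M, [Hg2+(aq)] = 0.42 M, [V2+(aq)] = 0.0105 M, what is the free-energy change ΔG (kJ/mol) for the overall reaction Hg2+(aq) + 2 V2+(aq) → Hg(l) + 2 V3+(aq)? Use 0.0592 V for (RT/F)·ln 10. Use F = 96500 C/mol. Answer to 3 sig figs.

The standard cell potential is +0.841 − (−0.268) = +1.109 V, with n = 2 electrons in the balanced equation.
The reaction quotient is [V3+(aq)]^2 / ([Hg2+(aq)]·[V2+(aq)]^2) = 4.18×10^3; by Nernst, E = +1.109 − (0.0592/2)(3.621) = +1.0018 V.
Finally ΔG = −nFE = −(2)(96500 C/mol)(+1.0018 V) = −193 kJ/mol.

−193 kJ/mol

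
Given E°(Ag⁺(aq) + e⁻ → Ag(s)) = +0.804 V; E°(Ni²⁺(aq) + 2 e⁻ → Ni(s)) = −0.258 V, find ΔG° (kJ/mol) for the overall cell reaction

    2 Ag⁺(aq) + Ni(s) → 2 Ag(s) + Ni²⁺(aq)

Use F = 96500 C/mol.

−205 kJ/mol

In the reaction as written Ag⁺(aq) is reduced, so the Ag⁺/Ag couple is the cathode and Ni²⁺/Ni is the anode.
E°cell = +0.804 − (−0.258) = +1.062 V; balancing electrons gives n = 2.
ΔG° = −nFE°cell = −(2)(96500)(+1.062) J/mol = −205 kJ/mol.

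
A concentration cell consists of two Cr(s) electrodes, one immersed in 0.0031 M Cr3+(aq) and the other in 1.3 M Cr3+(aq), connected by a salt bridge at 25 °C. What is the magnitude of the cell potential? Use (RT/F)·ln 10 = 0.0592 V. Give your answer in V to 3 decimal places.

0.052 V

For a concentration cell E°cell = 0, since both electrodes use the same couple.
The compartment with the higher Cr3+(aq) concentration (1.3 M) acts as the cathode; ions are reduced there and produced at the dilute (0.0031 M) anode.
With n = 3, Ecell = −(0.0592/3)·log([dilute]/[conc]) = −(0.0592/3)·log(0.0031/1.3) = +0.052 V.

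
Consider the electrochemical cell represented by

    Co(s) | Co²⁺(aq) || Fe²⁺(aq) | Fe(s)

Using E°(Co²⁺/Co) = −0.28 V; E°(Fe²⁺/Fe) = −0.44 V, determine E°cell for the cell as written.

−0.16 V

By convention the left-hand electrode in cell notation is the anode (oxidation) and the right-hand electrode is the cathode (reduction).
E°cell = E°(right) − E°(left) = −0.44 − (−0.28) = −0.16 V.
The negative sign shows that, as written, the cell would require an external voltage to drive the reaction.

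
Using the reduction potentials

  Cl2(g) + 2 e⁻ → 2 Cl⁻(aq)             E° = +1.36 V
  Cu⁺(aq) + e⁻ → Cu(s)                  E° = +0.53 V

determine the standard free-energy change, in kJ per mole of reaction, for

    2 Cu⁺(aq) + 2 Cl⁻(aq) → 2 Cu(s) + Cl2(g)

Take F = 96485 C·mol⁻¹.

In the reaction as written Cu⁺(aq) is reduced, so the Cu⁺/Cu couple is the cathode and Cl₂/Cl⁻ is the anode.
E°cell = +0.53 − (+1.36) = −0.83 V; balancing electrons gives n = 2.
ΔG° = −nFE°cell = −(2)(96485)(−0.83) J/mol = +160 kJ/mol.

+160 kJ/mol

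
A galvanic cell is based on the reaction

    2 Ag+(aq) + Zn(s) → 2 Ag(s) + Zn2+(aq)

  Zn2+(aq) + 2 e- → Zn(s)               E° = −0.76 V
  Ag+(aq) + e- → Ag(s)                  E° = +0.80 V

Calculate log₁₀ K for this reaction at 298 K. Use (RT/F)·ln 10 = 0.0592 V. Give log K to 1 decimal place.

log K = 52.7

The Ag⁺/Ag couple is reduced (cathode); E°cell = +0.80 − (−0.76) = +1.56 V with n = 2.
At equilibrium E = 0, so log K = nE°cell / 0.0592 = (2)(+1.56) / 0.0592 = 52.7.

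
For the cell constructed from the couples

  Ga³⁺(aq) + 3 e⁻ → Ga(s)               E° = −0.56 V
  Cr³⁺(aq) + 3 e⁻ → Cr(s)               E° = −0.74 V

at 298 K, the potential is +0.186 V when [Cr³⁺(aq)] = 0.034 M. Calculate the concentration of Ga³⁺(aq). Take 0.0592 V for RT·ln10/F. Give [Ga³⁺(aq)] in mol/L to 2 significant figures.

The Ga³⁺/Ga couple has the larger reduction potential, so it is the cathode: E°cell = −0.56 − (−0.74) = +0.18 V and n = 3.
Since E = E° − (0.0592/n)·log Q, log Q = n(E° − E)/0.0592 = −0.304.
For Ga³⁺(aq) + Cr(s) → Ga(s) + Cr³⁺(aq), the reaction quotient is Q = [Cr³⁺(aq)] / [Ga³⁺(aq)].
Substituting the known concentrations and solving, log [Ga³⁺(aq)] = −1.165 and [Ga³⁺(aq)] = 0.068 M.

0.068 M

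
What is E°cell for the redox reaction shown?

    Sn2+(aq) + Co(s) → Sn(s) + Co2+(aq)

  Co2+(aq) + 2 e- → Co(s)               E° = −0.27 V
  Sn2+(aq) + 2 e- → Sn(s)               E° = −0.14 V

+0.13 V

In the reaction as written, Sn2+(aq) is reduced (cathode) and Co2+(aq) is produced by oxidation at the anode.
E°cell = E°(cathode) − E°(anode) = −0.14 − (−0.27) = +0.13 V.
The positive value indicates the reaction is spontaneous as written.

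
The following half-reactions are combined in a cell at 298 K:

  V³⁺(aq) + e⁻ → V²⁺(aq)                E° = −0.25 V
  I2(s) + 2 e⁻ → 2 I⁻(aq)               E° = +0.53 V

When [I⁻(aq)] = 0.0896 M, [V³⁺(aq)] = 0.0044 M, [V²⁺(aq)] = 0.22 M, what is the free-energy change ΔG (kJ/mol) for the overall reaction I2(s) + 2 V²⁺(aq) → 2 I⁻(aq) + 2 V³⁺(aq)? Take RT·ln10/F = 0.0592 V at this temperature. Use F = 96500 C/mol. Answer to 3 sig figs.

E°cell = +0.53 − (−0.25) = +0.78 V; the balanced reaction transfers n = 2 electrons.
Q = ([I⁻(aq)]^2·[V³⁺(aq)]^2) / [V²⁺(aq)]^2 = 3.21×10^−6, so log Q = −5.493 and E = +0.78 − (0.0592/2)(−5.493) = +0.9426 V.
Then ΔG = −nFE = −2 × 96500 × +0.9426 J/mol = −182 kJ/mol.

−182 kJ/mol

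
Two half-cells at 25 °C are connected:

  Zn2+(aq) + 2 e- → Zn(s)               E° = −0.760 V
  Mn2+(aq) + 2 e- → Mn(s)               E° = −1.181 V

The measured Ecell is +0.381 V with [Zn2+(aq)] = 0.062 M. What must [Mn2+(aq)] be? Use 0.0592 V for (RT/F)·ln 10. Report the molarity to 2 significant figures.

1.4 M

With Zn²⁺/Zn at the cathode and Mn²⁺/Mn at the anode, E°cell = −0.760 − (−1.181) = +0.421 V (n = 2).
Rearranging E = E° − (0.0592/n)·log Q gives log Q = 2(+0.421 − (+0.381))/0.0592 = 1.351.
For Zn2+(aq) + Mn(s) → Zn(s) + Mn2+(aq), the reaction quotient is Q = [Mn2+(aq)] / [Zn2+(aq)].
Solving for the unknown gives log [Mn2+(aq)] = 0.143, so [Mn2+(aq)] ≈ 1.4 M.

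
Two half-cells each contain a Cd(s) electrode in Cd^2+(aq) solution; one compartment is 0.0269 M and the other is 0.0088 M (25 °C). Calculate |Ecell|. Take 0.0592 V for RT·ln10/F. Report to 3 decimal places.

0.014 V

For a concentration cell E°cell = 0, since both electrodes use the same couple.
The compartment with the higher Cd^2+(aq) concentration (0.0269 M) acts as the cathode; ions are reduced there and produced at the dilute (0.0088 M) anode.
With n = 2, Ecell = −(0.0592/2)·log([dilute]/[conc]) = −(0.0592/2)·log(0.0088/0.0269) = +0.014 V.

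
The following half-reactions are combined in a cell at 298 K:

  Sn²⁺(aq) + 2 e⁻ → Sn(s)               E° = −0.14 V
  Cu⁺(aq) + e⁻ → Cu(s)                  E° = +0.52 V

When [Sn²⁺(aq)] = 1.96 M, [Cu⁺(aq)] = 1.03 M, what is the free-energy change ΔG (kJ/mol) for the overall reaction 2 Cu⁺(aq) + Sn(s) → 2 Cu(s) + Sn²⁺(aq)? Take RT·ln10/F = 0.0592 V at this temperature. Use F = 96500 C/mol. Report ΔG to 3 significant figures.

E°cell = +0.52 − (−0.14) = +0.66 V; the balanced reaction transfers n = 2 electrons.
Q = [Sn²⁺(aq)] / [Cu⁺(aq)]^2 = 1.85, so log Q = 0.267 and E = +0.66 − (0.0592/2)(0.267) = +0.6521 V.
ΔG = −nFE = −(2)(96500)(+0.6521) J/mol = −126 kJ/mol.

−126 kJ/mol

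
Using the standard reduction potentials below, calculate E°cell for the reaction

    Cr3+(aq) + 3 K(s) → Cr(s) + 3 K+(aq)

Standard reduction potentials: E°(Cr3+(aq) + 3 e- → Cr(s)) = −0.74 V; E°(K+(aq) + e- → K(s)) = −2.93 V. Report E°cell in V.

+2.19 V

Cr3+(aq) gains electrons, so the Cr³⁺/Cr couple is the cathode; the K⁺/K couple is the anode.
E°cell = E°(cathode) − E°(anode) = −0.74 − (−2.93) = +2.19 V.
The positive value indicates the reaction is spontaneous as written.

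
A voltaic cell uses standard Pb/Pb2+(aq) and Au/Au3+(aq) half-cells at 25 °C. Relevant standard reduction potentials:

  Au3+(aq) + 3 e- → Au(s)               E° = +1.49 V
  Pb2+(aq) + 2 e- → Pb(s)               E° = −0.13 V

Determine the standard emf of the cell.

+1.62 V

The Au³⁺/Au couple has the higher E°, so Au ion is reduced (cathode) and Pb is oxidized (anode).
E°cell = E°(cathode) − E°(anode) = +1.49 − (−0.13) = +1.62 V.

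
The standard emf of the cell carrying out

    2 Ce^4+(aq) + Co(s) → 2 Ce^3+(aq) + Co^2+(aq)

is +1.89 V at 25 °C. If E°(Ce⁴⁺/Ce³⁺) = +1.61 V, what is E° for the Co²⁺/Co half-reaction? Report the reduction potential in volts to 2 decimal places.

In the reaction as written the Ce⁴⁺/Ce³⁺ couple is reduced (cathode) and Co²⁺/Co is oxidized (anode), so E°cell = E°(Ce⁴⁺/Ce³⁺) − E°(Co²⁺/Co).
E°(Co²⁺/Co) = E°(cathode) − E°cell = +1.61 − (+1.89) = −0.28 V.

−0.28 V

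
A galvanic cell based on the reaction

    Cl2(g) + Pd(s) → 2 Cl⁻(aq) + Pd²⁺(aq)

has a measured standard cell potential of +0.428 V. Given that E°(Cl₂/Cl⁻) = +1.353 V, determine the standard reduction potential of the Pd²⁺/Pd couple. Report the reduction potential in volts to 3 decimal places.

In the reaction as written the Cl₂/Cl⁻ couple is reduced (cathode) and Pd²⁺/Pd is oxidized (anode), so E°cell = E°(Cl₂/Cl⁻) − E°(Pd²⁺/Pd).
E°(Pd²⁺/Pd) = E°(cathode) − E°cell = +1.353 − (+0.428) = +0.925 V.

+0.925 V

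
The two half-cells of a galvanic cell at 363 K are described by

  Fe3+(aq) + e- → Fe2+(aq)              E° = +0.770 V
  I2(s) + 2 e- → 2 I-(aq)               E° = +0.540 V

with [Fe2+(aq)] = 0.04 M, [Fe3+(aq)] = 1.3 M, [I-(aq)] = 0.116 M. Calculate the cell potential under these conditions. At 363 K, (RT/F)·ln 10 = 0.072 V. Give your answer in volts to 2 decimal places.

The Fe³⁺/Fe²⁺ couple has the more positive E°, so it is the cathode; I₂/I⁻ is the anode.
E°cell = +0.770 − (+0.540) = +0.230 V, with n = 2 electrons transferred.
The balanced reaction is 2 Fe3+(aq) + 2 I-(aq) → 2 Fe2+(aq) + I2(s), so Q = [Fe2+(aq)]^2 / ([Fe3+(aq)]^2·[I-(aq)]^2) = 0.0704 and log Q = −1.153.
E = E° − (0.072/n)·log Q = +0.230 − (0.072/2)(−1.153) = +0.27 V.

+0.27 V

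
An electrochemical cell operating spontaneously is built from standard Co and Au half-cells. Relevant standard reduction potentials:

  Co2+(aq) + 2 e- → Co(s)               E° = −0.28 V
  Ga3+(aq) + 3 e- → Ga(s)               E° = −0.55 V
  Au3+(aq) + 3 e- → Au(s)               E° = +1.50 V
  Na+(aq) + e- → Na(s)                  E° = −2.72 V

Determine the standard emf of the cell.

+1.78 V

Of the two couples in this cell, the one with the more positive reduction potential is reduced at the cathode: here that is Au³⁺/Au (+1.50 V); Co²⁺/Co (−0.28 V) is the anode.
E°cell = E°(cathode) − E°(anode) = +1.50 − (−0.28) = +1.78 V.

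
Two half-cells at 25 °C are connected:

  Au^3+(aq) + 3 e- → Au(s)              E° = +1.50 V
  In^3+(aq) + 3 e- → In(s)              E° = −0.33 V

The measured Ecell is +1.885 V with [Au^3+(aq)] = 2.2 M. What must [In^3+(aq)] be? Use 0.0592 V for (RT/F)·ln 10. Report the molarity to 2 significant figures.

With Au³⁺/Au at the cathode and In³⁺/In at the anode, E°cell = +1.50 − (−0.33) = +1.83 V (n = 3).
Since E = E° − (0.0592/n)·log Q, log Q = n(E° − E)/0.0592 = −2.787.
Balancing electrons gives Au^3+(aq) + In(s) → Au(s) + In^3+(aq); thus Q = [In^3+(aq)] / [Au^3+(aq)].
Solving for the unknown gives log [In^3+(aq)] = −2.445, so [In^3+(aq)] ≈ 0.0036 M.

0.0036 M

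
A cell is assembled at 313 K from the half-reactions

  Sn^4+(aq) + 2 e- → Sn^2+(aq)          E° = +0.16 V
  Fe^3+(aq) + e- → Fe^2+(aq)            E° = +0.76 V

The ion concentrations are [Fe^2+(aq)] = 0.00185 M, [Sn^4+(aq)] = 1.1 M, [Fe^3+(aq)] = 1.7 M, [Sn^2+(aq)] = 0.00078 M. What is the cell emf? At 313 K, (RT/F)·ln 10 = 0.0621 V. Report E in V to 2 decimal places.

+0.69 V

Since E°(Fe³⁺/Fe²⁺) > E°(Sn⁴⁺/Sn²⁺), Fe³⁺/Fe²⁺ serves as the cathode.
The standard potential is +0.76 − (+0.16) = +0.60 V and the balanced reaction transfers n = 2 electrons.
Balancing gives 2 Fe^3+(aq) + Sn^2+(aq) → 2 Fe^2+(aq) + Sn^4+(aq); hence Q = ([Fe^2+(aq)]^2·[Sn^4+(aq)]) / ([Fe^3+(aq)]^2·[Sn^2+(aq)]) = 0.00167 (log Q = −2.777).
E = E° − (0.0621/n)·log Q = +0.60 − (0.0621/2)(−2.777) = +0.69 V.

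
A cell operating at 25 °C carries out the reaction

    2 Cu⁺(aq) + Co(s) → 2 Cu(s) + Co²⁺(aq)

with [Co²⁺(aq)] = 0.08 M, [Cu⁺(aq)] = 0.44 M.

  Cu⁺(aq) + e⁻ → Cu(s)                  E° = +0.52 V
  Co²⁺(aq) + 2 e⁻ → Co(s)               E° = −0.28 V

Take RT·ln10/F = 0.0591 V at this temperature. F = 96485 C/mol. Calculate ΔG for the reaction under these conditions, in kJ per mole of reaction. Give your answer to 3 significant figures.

With Cu⁺/Cu reduced at the cathode, E°cell = +0.52 − (−0.28) = +0.80 V and n = 2.
Q = [Co²⁺(aq)] / [Cu⁺(aq)]^2 = 0.413, so log Q = −0.384 and E = +0.80 − (0.0591/2)(−0.384) = +0.8113 V.
ΔG = −nFE = −(2)(96485)(+0.8113) J/mol = −157 kJ/mol.

−157 kJ/mol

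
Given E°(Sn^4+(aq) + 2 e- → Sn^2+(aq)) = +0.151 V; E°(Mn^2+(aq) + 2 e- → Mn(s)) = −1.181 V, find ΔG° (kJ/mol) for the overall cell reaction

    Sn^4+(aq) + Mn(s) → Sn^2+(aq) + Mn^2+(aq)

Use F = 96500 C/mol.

In the reaction as written Sn^4+(aq) is reduced, so the Sn⁴⁺/Sn²⁺ couple is the cathode and Mn²⁺/Mn is the anode.
E°cell = +0.151 − (−1.181) = +1.332 V; balancing electrons gives n = 2.
ΔG° = −nFE°cell = −(2)(96500)(+1.332) J/mol = −257 kJ/mol.

−257 kJ/mol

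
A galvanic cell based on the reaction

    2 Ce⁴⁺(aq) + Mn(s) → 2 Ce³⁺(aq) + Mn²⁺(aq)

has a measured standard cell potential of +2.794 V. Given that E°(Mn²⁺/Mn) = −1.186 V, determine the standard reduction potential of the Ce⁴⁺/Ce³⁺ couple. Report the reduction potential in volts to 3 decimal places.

+1.608 V

In the reaction as written the Ce⁴⁺/Ce³⁺ couple is reduced (cathode) and Mn²⁺/Mn is oxidized (anode), so E°cell = E°(Ce⁴⁺/Ce³⁺) − E°(Mn²⁺/Mn).
E°(Ce⁴⁺/Ce³⁺) = E°cell + E°(anode) = +2.794 + (−1.186) = +1.608 V.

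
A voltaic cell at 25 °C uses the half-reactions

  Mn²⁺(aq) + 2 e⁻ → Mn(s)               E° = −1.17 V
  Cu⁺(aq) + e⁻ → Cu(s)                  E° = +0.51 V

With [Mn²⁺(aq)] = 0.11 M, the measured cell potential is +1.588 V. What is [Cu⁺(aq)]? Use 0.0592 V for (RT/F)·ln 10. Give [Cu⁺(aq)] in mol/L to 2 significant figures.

0.0093 M

With Cu⁺/Cu at the cathode and Mn²⁺/Mn at the anode, E°cell = +0.51 − (−1.17) = +1.68 V (n = 2).
Since E = E° − (0.0592/n)·log Q, log Q = n(E° − E)/0.0592 = 3.108.
For 2 Cu⁺(aq) + Mn(s) → 2 Cu(s) + Mn²⁺(aq), the reaction quotient is Q = [Mn²⁺(aq)] / [Cu⁺(aq)]^2.
Solving for the unknown gives log [Cu⁺(aq)] = −2.033, so [Cu⁺(aq)] ≈ 0.0093 M.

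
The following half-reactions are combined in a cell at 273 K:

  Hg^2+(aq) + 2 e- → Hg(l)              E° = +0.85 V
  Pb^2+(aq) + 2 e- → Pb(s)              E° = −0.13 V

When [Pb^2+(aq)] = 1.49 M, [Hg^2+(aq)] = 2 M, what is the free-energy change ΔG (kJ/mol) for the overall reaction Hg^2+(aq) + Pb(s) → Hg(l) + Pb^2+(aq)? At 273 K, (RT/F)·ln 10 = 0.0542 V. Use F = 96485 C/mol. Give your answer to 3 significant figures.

−190 kJ/mol

E°cell = +0.85 − (−0.13) = +0.98 V; the balanced reaction transfers n = 2 electrons.
Here Q = [Pb^2+(aq)] / [Hg^2+(aq)] = 0.745 (log Q = −0.128), giving E = +0.98 − (0.0542/2)·(−0.128) = +0.9835 V.
ΔG = −nFE = −(2)(96485)(+0.9835) J/mol = −190 kJ/mol.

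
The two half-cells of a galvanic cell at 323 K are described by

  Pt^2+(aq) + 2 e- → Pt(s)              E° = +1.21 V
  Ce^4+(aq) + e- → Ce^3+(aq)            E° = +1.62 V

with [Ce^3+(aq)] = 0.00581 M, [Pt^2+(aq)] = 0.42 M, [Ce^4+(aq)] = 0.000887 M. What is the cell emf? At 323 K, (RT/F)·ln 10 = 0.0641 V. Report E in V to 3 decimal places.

Since E°(Ce⁴⁺/Ce³⁺) > E°(Pt²⁺/Pt), Ce⁴⁺/Ce³⁺ serves as the cathode.
The standard potential is +1.62 − (+1.21) = +0.41 V and the balanced reaction transfers n = 2 electrons.
For the overall reaction 2 Ce^4+(aq) + Pt(s) → 2 Ce^3+(aq) + Pt^2+(aq), Q = ([Ce^3+(aq)]^2·[Pt^2+(aq)]) / [Ce^4+(aq)]^2 = 18, giving log Q = 1.256.
Applying E = E° − (RT ln10/nF)·log Q gives +0.41 − (0.0641/2)(1.256) = +0.370 V.

+0.370 V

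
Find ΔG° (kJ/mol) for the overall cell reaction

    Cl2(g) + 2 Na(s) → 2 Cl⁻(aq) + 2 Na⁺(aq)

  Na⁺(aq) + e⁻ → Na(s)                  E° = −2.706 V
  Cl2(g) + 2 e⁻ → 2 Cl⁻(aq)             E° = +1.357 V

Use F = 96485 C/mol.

−784 kJ/mol

In the reaction as written Cl2(g) is reduced, so the Cl₂/Cl⁻ couple is the cathode and Na⁺/Na is the anode.
E°cell = +1.357 − (−2.706) = +4.063 V; balancing electrons gives n = 2.
ΔG° = −nFE°cell = −(2)(96485)(+4.063) J/mol = −784 kJ/mol.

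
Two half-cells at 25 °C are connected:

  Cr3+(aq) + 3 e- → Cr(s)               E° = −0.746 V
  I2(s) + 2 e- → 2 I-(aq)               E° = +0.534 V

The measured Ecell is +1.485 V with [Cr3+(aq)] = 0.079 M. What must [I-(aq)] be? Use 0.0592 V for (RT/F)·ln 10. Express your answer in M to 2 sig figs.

0.00080 M

With I₂/I⁻ at the cathode and Cr³⁺/Cr at the anode, E°cell = +0.534 − (−0.746) = +1.280 V (n = 6).
Rearranging E = E° − (0.0592/n)·log Q gives log Q = 6(+1.280 − (+1.485))/0.0592 = −20.777.
Balancing electrons gives 3 I2(s) + 2 Cr(s) → 6 I-(aq) + 2 Cr3+(aq); thus Q = [I-(aq)]^6·[Cr3+(aq)]^2.
Substituting the known concentrations and solving, log [I-(aq)] = −3.095 and [I-(aq)] = 0.00080 M.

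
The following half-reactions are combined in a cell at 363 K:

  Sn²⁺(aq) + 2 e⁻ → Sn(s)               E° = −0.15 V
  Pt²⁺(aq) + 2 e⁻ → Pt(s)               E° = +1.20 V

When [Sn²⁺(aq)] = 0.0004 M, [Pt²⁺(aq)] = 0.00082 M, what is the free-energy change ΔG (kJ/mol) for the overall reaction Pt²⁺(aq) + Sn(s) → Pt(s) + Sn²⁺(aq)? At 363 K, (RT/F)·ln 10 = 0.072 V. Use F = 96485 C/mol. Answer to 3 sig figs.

−263 kJ/mol

The standard cell potential is +1.20 − (−0.15) = +1.35 V, with n = 2 electrons in the balanced equation.
The reaction quotient is [Sn²⁺(aq)] / [Pt²⁺(aq)] = 0.488; by Nernst, E = +1.35 − (0.072/2)(−0.312) = +1.3612 V.
Then ΔG = −nFE = −2 × 96485 × +1.3612 J/mol = −263 kJ/mol.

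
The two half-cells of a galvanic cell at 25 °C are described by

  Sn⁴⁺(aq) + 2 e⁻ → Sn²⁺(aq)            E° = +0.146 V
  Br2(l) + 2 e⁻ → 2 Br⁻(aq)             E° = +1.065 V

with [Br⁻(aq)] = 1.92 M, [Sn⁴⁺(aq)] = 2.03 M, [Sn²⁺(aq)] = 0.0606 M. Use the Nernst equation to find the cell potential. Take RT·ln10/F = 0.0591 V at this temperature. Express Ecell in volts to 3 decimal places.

+0.857 V

The Br₂/Br⁻ couple has the more positive E°, so it is the cathode; Sn⁴⁺/Sn²⁺ is the anode.
E°cell = +1.065 − (+0.146) = +0.919 V, with n = 2 electrons transferred.
The balanced reaction is Br2(l) + Sn²⁺(aq) → 2 Br⁻(aq) + Sn⁴⁺(aq), so Q = ([Br⁻(aq)]^2·[Sn⁴⁺(aq)]) / [Sn²⁺(aq)] = 123 and log Q = 2.092.
By the Nernst equation, E = +0.919 − (0.0591/2)·(2.092) = +0.857 V.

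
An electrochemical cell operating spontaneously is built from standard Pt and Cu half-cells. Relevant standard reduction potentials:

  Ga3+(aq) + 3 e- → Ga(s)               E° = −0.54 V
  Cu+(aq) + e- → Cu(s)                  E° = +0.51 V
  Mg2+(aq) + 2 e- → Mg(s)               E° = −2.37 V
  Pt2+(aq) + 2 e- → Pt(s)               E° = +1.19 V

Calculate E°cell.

+0.68 V

The Pt²⁺/Pt couple has the higher E°, so Pt ion is reduced (cathode) and Cu is oxidized (anode).
E°cell = E°(cathode) − E°(anode) = +1.19 − (+0.51) = +0.68 V.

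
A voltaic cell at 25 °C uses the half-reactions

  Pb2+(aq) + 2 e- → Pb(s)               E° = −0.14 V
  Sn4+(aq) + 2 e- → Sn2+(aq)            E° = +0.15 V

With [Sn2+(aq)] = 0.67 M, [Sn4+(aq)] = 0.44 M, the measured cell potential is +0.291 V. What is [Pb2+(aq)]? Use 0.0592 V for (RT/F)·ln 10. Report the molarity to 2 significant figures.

Sn⁴⁺/Sn²⁺ is the cathode (higher E°); E°cell = +0.15 − (−0.14) = +0.29 V with n = 2.
From the Nernst equation, log Q = n(E° − E)/0.0592 = 2·(+0.29 − (+0.291))/0.0592 = −0.034.
Balancing electrons gives Sn4+(aq) + Pb(s) → Sn2+(aq) + Pb2+(aq); thus Q = ([Sn2+(aq)]·[Pb2+(aq)]) / [Sn4+(aq)].
Isolating [Pb2+(aq)] in Q = 10^{−0.034} yields log [Pb2+(aq)] = −0.217, i.e. 0.61 M.

0.61 M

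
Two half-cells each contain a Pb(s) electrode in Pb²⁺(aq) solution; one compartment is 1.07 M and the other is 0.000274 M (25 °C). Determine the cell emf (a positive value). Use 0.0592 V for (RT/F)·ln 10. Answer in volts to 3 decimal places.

For a concentration cell E°cell = 0, since both electrodes use the same couple.
The compartment with the higher Pb²⁺(aq) concentration (1.07 M) acts as the cathode; ions are reduced there and produced at the dilute (0.000274 M) anode.
With n = 2, Ecell = −(0.0592/2)·log([dilute]/[conc]) = −(0.0592/2)·log(0.000274/1.07) = +0.106 V.

0.106 V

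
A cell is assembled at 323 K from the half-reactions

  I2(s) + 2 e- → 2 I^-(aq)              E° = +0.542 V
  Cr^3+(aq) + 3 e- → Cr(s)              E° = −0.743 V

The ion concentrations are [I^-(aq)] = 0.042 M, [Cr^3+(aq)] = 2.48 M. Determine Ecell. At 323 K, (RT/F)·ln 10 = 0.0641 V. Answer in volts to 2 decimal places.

I₂/I⁻ is reduced (cathode, E° = +0.542 V) and Cr³⁺/Cr is oxidized (anode).
The standard potential is +0.542 − (−0.743) = +1.285 V and the balanced reaction transfers n = 6 electrons.
For the overall reaction 3 I2(s) + 2 Cr(s) → 6 I^-(aq) + 2 Cr^3+(aq), Q = [I^-(aq)]^6·[Cr^3+(aq)]^2 = 3.38×10^−8, giving log Q = −7.472.
By the Nernst equation, E = +1.285 − (0.0641/6)·(−7.472) = +1.36 V.

+1.36 V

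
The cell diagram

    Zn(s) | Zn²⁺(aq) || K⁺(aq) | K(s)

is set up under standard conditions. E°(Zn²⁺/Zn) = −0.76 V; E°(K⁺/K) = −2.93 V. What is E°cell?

By convention the left-hand electrode in cell notation is the anode (oxidation) and the right-hand electrode is the cathode (reduction).
E°cell = E°(right) − E°(left) = −2.93 − (−0.76) = −2.17 V.
The negative sign shows that, as written, the cell would require an external voltage to drive the reaction.

−2.17 V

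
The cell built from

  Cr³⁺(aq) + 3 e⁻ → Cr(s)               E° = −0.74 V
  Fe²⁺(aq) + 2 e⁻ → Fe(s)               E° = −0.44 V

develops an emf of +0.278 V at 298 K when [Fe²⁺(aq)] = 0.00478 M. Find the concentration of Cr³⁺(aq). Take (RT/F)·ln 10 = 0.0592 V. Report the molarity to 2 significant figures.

0.0043 M

Fe²⁺/Fe is the cathode (higher E°); E°cell = −0.44 − (−0.74) = +0.30 V with n = 6.
Rearranging E = E° − (0.0592/n)·log Q gives log Q = 6(+0.30 − (+0.278))/0.0592 = 2.230.
The balanced reaction is 3 Fe²⁺(aq) + 2 Cr(s) → 3 Fe(s) + 2 Cr³⁺(aq), so Q = [Cr³⁺(aq)]^2 / [Fe²⁺(aq)]^3.
Isolating [Cr³⁺(aq)] in Q = 10^{2.230} yields log [Cr³⁺(aq)] = −2.366, i.e. 0.0043 M.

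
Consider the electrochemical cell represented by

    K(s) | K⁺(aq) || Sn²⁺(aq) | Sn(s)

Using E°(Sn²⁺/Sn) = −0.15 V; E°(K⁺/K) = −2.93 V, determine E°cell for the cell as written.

+2.78 V

By convention the left-hand electrode in cell notation is the anode (oxidation) and the right-hand electrode is the cathode (reduction).
E°cell = E°(right) − E°(left) = −0.15 − (−2.93) = +2.78 V.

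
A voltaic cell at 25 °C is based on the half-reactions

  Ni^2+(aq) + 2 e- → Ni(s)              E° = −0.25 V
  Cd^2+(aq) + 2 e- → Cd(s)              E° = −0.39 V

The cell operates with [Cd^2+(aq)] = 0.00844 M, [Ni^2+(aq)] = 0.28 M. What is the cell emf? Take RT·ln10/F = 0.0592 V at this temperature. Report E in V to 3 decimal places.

+0.185 V

Ni²⁺/Ni is reduced (cathode, E° = −0.25 V) and Cd²⁺/Cd is oxidized (anode).
E°cell = E°cat − E°an = −0.25 − (−0.39) = +0.14 V; n = 2.
For the overall reaction Ni^2+(aq) + Cd(s) → Ni(s) + Cd^2+(aq), Q = [Cd^2+(aq)] / [Ni^2+(aq)] = 0.0301, giving log Q = −1.521.
Applying E = E° − (RT ln10/nF)·log Q gives +0.14 − (0.0592/2)(−1.521) = +0.185 V.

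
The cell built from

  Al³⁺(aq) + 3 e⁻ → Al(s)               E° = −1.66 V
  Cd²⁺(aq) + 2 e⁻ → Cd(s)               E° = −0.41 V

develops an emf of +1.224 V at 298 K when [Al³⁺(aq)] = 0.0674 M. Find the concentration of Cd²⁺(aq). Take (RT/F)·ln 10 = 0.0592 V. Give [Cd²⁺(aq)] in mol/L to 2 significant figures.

With Cd²⁺/Cd at the cathode and Al³⁺/Al at the anode, E°cell = −0.41 − (−1.66) = +1.25 V (n = 6).
Since E = E° − (0.0592/n)·log Q, log Q = n(E° − E)/0.0592 = 2.635.
The balanced reaction is 3 Cd²⁺(aq) + 2 Al(s) → 3 Cd(s) + 2 Al³⁺(aq), so Q = [Al³⁺(aq)]^2 / [Cd²⁺(aq)]^3.
Substituting the known concentrations and solving, log [Cd²⁺(aq)] = −1.659 and [Cd²⁺(aq)] = 0.022 M.

0.022 M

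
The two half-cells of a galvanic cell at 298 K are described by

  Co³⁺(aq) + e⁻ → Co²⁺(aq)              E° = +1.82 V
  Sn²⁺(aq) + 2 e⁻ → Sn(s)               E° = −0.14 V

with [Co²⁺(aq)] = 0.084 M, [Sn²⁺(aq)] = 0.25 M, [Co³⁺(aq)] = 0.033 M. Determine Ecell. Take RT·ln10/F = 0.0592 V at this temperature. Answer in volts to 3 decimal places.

The Co³⁺/Co²⁺ couple has the more positive E°, so it is the cathode; Sn²⁺/Sn is the anode.
E°cell = +1.82 − (−0.14) = +1.96 V, with n = 2 electrons transferred.
For the overall reaction 2 Co³⁺(aq) + Sn(s) → 2 Co²⁺(aq) + Sn²⁺(aq), Q = ([Co²⁺(aq)]^2·[Sn²⁺(aq)]) / [Co³⁺(aq)]^2 = 1.62, giving log Q = 0.209.
E = E° − (0.0592/n)·log Q = +1.96 − (0.0592/2)(0.209) = +1.954 V.

+1.954 V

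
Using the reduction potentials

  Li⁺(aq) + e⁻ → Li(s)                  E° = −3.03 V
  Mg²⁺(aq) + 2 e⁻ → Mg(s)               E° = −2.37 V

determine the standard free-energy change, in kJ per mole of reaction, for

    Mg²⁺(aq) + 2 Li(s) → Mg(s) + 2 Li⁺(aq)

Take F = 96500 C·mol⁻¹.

−127 kJ/mol

In the reaction as written Mg²⁺(aq) is reduced, so the Mg²⁺/Mg couple is the cathode and Li⁺/Li is the anode.
E°cell = −2.37 − (−3.03) = +0.66 V; balancing electrons gives n = 2.
ΔG° = −nFE°cell = −(2)(96500)(+0.66) J/mol = −127 kJ/mol.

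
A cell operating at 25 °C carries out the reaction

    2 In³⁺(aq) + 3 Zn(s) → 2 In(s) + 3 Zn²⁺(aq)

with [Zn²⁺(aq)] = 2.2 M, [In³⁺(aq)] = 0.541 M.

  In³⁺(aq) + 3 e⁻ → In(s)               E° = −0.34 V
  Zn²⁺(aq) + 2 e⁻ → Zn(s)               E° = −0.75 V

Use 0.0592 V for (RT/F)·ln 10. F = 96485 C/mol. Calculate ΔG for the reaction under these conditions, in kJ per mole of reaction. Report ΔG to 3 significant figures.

−228 kJ/mol

The standard cell potential is −0.34 − (−0.75) = +0.41 V, with n = 6 electrons in the balanced equation.
The reaction quotient is [Zn²⁺(aq)]^3 / [In³⁺(aq)]^2 = 36.4; by Nernst, E = +0.41 − (0.0592/6)(1.561) = +0.3946 V.
Then ΔG = −nFE = −6 × 96485 × +0.3946 J/mol = −228 kJ/mol.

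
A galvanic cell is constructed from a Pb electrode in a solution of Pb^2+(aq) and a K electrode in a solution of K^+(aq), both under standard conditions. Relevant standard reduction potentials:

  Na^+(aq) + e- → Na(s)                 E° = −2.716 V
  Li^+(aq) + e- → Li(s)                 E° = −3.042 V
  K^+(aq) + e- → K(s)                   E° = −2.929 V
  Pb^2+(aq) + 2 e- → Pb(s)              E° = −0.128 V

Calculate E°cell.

+2.801 V

The Pb²⁺/Pb couple has the higher E°, so Pb ion is reduced (cathode) and K is oxidized (anode).
E°cell = E°(cathode) − E°(anode) = −0.128 − (−2.929) = +2.801 V.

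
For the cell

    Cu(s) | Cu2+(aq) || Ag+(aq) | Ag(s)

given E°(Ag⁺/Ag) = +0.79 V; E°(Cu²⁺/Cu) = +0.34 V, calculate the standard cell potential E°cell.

By convention the left-hand electrode in cell notation is the anode (oxidation) and the right-hand electrode is the cathode (reduction).
E°cell = E°(right) − E°(left) = +0.79 − (+0.34) = +0.45 V.

+0.45 V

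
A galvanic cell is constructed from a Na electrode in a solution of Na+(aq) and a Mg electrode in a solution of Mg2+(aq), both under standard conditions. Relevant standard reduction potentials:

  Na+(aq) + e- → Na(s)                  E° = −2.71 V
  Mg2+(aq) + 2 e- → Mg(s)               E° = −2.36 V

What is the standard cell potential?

Of the two couples in this cell, the one with the more positive reduction potential is reduced at the cathode: here that is Mg²⁺/Mg (−2.36 V); Na⁺/Na (−2.71 V) is the anode.
E°cell = E°(cathode) − E°(anode) = −2.36 − (−2.71) = +0.35 V.

+0.35 V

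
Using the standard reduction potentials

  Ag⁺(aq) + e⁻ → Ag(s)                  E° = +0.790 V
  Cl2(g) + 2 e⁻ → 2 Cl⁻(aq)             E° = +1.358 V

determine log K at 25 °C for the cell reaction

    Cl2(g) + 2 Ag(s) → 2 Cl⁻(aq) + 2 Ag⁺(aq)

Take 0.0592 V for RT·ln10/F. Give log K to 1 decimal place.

The Cl₂/Cl⁻ couple is reduced (cathode); E°cell = +1.358 − (+0.790) = +0.568 V with n = 2.
At equilibrium E = 0, so log K = nE°cell / 0.0592 = (2)(+0.568) / 0.0592 = 19.2.

log K = 19.2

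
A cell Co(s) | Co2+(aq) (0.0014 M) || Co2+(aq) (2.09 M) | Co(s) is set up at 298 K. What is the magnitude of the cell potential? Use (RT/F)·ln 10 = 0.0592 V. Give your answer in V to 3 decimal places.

For a concentration cell E°cell = 0, since both electrodes use the same couple.
The compartment with the higher Co2+(aq) concentration (2.09 M) acts as the cathode; ions are reduced there and produced at the dilute (0.0014 M) anode.
With n = 2, Ecell = −(0.0592/2)·log([dilute]/[conc]) = −(0.0592/2)·log(0.0014/2.09) = +0.094 V.

0.094 V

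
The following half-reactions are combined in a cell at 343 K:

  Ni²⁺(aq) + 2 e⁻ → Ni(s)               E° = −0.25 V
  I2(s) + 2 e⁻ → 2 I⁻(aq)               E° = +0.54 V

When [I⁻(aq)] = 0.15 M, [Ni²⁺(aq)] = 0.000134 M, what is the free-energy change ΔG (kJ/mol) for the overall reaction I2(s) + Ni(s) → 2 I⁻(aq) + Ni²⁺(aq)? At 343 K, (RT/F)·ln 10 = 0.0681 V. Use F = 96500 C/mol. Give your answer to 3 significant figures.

−189 kJ/mol

The standard cell potential is +0.54 − (−0.25) = +0.79 V, with n = 2 electrons in the balanced equation.
Q = [I⁻(aq)]^2·[Ni²⁺(aq)] = 3.01×10^−6, so log Q = −5.521 and E = +0.79 − (0.0681/2)(−5.521) = +0.9780 V.
Then ΔG = −nFE = −2 × 96500 × +0.9780 J/mol = −189 kJ/mol.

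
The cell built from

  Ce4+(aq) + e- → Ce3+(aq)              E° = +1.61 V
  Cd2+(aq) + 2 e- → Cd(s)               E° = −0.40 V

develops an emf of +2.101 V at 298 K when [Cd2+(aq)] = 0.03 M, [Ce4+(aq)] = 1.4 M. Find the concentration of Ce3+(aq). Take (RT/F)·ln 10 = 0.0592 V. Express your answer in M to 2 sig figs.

0.23 M

Ce⁴⁺/Ce³⁺ is the cathode (higher E°); E°cell = +1.61 − (−0.40) = +2.01 V with n = 2.
From the Nernst equation, log Q = n(E° − E)/0.0592 = 2·(+2.01 − (+2.101))/0.0592 = −3.074.
Balancing electrons gives 2 Ce4+(aq) + Cd(s) → 2 Ce3+(aq) + Cd2+(aq); thus Q = ([Ce3+(aq)]^2·[Cd2+(aq)]) / [Ce4+(aq)]^2.
Solving for the unknown gives log [Ce3+(aq)] = −0.629, so [Ce3+(aq)] ≈ 0.23 M.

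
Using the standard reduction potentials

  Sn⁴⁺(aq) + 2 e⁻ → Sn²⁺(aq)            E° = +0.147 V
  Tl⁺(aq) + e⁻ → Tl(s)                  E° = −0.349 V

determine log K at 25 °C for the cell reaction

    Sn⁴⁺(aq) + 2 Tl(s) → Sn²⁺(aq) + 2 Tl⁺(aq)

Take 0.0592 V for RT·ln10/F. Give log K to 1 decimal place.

log K = 16.8

The Sn⁴⁺/Sn²⁺ couple is reduced (cathode); E°cell = +0.147 − (−0.349) = +0.496 V with n = 2.
At equilibrium E = 0, so log K = nE°cell / 0.0592 = (2)(+0.496) / 0.0592 = 16.8.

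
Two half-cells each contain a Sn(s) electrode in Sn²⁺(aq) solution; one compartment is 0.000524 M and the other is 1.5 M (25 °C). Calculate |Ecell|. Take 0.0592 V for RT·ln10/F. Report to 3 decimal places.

0.102 V

For a concentration cell E°cell = 0, since both electrodes use the same couple.
The compartment with the higher Sn²⁺(aq) concentration (1.5 M) acts as the cathode; ions are reduced there and produced at the dilute (0.000524 M) anode.
With n = 2, Ecell = −(0.0592/2)·log([dilute]/[conc]) = −(0.0592/2)·log(0.000524/1.5) = +0.102 V.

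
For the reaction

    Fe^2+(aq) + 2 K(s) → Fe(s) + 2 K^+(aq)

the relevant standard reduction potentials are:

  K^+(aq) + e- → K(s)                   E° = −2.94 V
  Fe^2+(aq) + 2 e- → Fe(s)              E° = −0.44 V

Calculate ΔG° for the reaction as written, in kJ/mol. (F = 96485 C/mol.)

−482 kJ/mol

In the reaction as written Fe^2+(aq) is reduced, so the Fe²⁺/Fe couple is the cathode and K⁺/K is the anode.
E°cell = −0.44 − (−2.94) = +2.50 V; balancing electrons gives n = 2.
ΔG° = −nFE°cell = −(2)(96485)(+2.50) J/mol = −482 kJ/mol.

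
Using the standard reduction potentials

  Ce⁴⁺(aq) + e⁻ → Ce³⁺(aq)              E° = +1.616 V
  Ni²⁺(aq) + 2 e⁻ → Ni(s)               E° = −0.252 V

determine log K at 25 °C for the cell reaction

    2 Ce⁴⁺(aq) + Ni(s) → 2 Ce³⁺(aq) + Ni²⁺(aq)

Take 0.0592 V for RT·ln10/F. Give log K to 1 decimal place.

log K = 63.1

The Ce⁴⁺/Ce³⁺ couple is reduced (cathode); E°cell = +1.616 − (−0.252) = +1.868 V with n = 2.
At equilibrium E = 0, so log K = nE°cell / 0.0592 = (2)(+1.868) / 0.0592 = 63.1.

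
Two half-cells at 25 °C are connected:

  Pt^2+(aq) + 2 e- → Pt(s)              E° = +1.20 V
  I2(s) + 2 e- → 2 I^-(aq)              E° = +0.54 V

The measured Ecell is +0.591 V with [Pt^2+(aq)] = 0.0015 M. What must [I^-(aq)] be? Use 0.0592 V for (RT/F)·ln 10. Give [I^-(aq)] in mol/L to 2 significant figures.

Pt²⁺/Pt is the cathode (higher E°); E°cell = +1.20 − (+0.54) = +0.66 V with n = 2.
Since E = E° − (0.0592/n)·log Q, log Q = n(E° − E)/0.0592 = 2.331.
For Pt^2+(aq) + 2 I^-(aq) → Pt(s) + I2(s), the reaction quotient is Q = 1 / ([Pt^2+(aq)]·[I^-(aq)]^2).
Substituting the known concentrations and solving, log [I^-(aq)] = 0.246 and [I^-(aq)] = 1.8 M.

1.8 M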